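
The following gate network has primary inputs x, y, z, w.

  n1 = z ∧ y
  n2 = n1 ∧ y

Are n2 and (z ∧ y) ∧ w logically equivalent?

n1 = z ∧ y
n2 = n1 ∧ y = (z ∧ y) ∧ y
At x=0, y=1, z=1, w=0: circuit gives 1, formula gives 0.

No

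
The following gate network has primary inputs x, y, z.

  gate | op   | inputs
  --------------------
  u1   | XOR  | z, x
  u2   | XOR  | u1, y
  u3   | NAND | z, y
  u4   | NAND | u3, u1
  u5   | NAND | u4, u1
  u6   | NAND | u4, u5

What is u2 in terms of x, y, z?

(z XOR x) XOR y

u1 = z XOR x
u2 = u1 XOR y = (z XOR x) XOR y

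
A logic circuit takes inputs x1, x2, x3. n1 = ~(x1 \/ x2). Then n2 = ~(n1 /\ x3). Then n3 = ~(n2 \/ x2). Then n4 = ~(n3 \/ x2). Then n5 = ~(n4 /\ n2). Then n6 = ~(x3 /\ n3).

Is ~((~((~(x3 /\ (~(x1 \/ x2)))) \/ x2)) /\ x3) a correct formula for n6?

Yes

n1 = ~(x1 \/ x2)
n2 = ~(n1 /\ x3) = ~((~(x1 \/ x2)) /\ x3)
n3 = ~(n2 \/ x2) = ~((~((~(x1 \/ x2)) /\ x3)) \/ x2)
n6 = ~(x3 /\ n3) = ~(x3 /\ (~((~((~(x1 \/ x2)) /\ x3)) \/ x2)))
At x1=0, x2=0, x3=1: circuit gives 0, formula gives 0.
At x1=0, x2=0, x3=0: circuit gives 1, formula gives 1.
Agrees on all 8 inputs.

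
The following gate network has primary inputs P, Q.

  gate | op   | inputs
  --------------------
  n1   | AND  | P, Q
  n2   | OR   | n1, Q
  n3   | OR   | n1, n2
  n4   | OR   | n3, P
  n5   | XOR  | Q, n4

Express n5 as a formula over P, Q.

Q XOR (((P AND Q) OR ((P AND Q) OR Q)) OR P)

n1 = P AND Q
n2 = n1 OR Q = (P AND Q) OR Q
n3 = n1 OR n2 = (P AND Q) OR ((P AND Q) OR Q)
n4 = n3 OR P = ((P AND Q) OR ((P AND Q) OR Q)) OR P
n5 = Q XOR n4 = Q XOR (((P AND Q) OR ((P AND Q) OR Q)) OR P)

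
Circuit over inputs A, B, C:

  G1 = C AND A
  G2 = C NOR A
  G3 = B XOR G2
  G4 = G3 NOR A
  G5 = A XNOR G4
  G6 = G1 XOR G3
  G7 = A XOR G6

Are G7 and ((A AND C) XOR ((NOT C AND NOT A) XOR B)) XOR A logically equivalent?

Yes

G1 = C AND A
G2 = C NOR A
G3 = B XOR G2 = B XOR (C NOR A)
G6 = G1 XOR G3 = (C AND A) XOR (B XOR (C NOR A))
G7 = A XOR G6 = A XOR ((C AND A) XOR (B XOR (C NOR A)))
At A=0, B=0, C=1: circuit gives 0, formula gives 0.
At A=0, B=0, C=0: circuit gives 1, formula gives 1.
Agrees on all 8 inputs.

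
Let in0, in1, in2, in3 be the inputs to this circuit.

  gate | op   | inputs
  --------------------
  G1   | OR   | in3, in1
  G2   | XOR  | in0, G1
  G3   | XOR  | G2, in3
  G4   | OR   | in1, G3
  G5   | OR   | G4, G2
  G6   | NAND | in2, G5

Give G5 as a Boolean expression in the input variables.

G1 = in3 OR in1
G2 = in0 XOR G1 = in0 XOR (in3 OR in1)
G3 = G2 XOR in3 = (in0 XOR (in3 OR in1)) XOR in3
G4 = in1 OR G3 = in1 OR ((in0 XOR (in3 OR in1)) XOR in3)
G5 = G4 OR G2 = (in1 OR ((in0 XOR (in3 OR in1)) XOR in3)) OR (in0 XOR (in3 OR in1))

(in1 OR ((in0 XOR (in3 OR in1)) XOR in3)) OR (in0 XOR (in3 OR in1))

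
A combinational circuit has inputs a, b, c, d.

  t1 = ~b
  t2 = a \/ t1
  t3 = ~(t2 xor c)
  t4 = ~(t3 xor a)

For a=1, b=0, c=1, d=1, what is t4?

t1 = ~0 = 1
t2 = 1 \/ 1 = 1
t3 = ~(1 xor 1) = 1
t4 = ~(1 xor 1) = 1

1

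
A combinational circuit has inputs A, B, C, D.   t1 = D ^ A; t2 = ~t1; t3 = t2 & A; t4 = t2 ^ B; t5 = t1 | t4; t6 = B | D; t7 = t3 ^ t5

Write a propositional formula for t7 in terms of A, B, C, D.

t1 = D ^ A
t2 = ~t1 = ~(D ^ A)
t3 = t2 & A = ~(D ^ A) & A
t4 = t2 ^ B = ~(D ^ A) ^ B
t5 = t1 | t4 = (D ^ A) | (~(D ^ A) ^ B)
t7 = t3 ^ t5 = (~(D ^ A) & A) ^ ((D ^ A) | (~(D ^ A) ^ B))

(~(D ^ A) & A) ^ ((D ^ A) | (~(D ^ A) ^ B))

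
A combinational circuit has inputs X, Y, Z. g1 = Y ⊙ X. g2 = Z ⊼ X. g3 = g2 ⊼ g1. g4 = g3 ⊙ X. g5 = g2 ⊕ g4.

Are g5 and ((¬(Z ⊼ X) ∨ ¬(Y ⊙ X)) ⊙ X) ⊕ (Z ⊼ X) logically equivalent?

Yes

g1 = Y ⊙ X
g2 = Z ⊼ X
g3 = g2 ⊼ g1 = (Z ⊼ X) ⊼ (Y ⊙ X)
g4 = g3 ⊙ X = ((Z ⊼ X) ⊼ (Y ⊙ X)) ⊙ X
g5 = g2 ⊕ g4 = (Z ⊼ X) ⊕ (((Z ⊼ X) ⊼ (Y ⊙ X)) ⊙ X)
At X=0, Y=0, Z=0: circuit gives 0, formula gives 0.
At X=0, Y=1, Z=0: circuit gives 1, formula gives 1.
Agrees on all 8 inputs.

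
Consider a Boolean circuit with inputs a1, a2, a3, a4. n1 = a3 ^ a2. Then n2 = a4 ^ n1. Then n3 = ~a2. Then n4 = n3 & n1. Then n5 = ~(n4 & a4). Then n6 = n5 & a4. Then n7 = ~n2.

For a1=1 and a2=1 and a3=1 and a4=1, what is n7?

n1 = 1 ^ 1 = 0
n2 = 1 ^ 0 = 1
n7 = ~1 = 0

0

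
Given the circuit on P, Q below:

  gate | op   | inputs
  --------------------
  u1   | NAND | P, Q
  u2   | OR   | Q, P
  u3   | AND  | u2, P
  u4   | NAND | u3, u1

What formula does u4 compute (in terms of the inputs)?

((Q OR P) AND P) NAND (P NAND Q)

u1 = P NAND Q
u2 = Q OR P
u3 = u2 AND P = (Q OR P) AND P
u4 = u3 NAND u1 = ((Q OR P) AND P) NAND (P NAND Q)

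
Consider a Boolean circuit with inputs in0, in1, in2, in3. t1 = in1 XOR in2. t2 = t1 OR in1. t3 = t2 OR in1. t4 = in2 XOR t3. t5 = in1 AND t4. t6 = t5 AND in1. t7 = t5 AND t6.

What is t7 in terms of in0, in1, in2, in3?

t1 = in1 XOR in2
t2 = t1 OR in1 = (in1 XOR in2) OR in1
t3 = t2 OR in1 = ((in1 XOR in2) OR in1) OR in1
t4 = in2 XOR t3 = in2 XOR (((in1 XOR in2) OR in1) OR in1)
t5 = in1 AND t4 = in1 AND (in2 XOR (((in1 XOR in2) OR in1) OR in1))
t6 = t5 AND in1 = (in1 AND (in2 XOR (((in1 XOR in2) OR in1) OR in1))) AND in1
t7 = t5 AND t6 = (in1 AND (in2 XOR (((in1 XOR in2) OR in1) OR in1))) AND ((in1 AND (in2 XOR (((in1 XOR in2) OR in1) OR in1))) AND in1)

(in1 AND (in2 XOR (((in1 XOR in2) OR in1) OR in1))) AND ((in1 AND (in2 XOR (((in1 XOR in2) OR in1) OR in1))) AND in1)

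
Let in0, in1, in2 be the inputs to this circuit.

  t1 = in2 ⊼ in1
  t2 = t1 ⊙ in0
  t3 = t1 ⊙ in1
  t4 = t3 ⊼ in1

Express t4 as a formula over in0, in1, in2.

((in2 ⊼ in1) ⊙ in1) ⊼ in1

t1 = in2 ⊼ in1
t3 = t1 ⊙ in1 = (in2 ⊼ in1) ⊙ in1
t4 = t3 ⊼ in1 = ((in2 ⊼ in1) ⊙ in1) ⊼ in1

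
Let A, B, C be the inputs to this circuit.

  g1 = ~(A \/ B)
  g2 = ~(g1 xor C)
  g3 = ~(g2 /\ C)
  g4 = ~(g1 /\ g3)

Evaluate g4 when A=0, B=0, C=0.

0

g1 = ~(0 \/ 0) = 1
g2 = ~(1 xor 0) = 0
g3 = ~(0 /\ 0) = 1
g4 = ~(1 /\ 1) = 0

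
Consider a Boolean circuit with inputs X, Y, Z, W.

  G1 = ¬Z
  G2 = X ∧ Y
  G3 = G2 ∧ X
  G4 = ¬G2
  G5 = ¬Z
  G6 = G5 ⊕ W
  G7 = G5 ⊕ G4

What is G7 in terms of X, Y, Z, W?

¬Z ⊕ ¬(X ∧ Y)

G2 = X ∧ Y
G4 = ¬G2 = ¬(X ∧ Y)
G5 = ¬Z
G7 = G5 ⊕ G4 = ¬Z ⊕ ¬(X ∧ Y)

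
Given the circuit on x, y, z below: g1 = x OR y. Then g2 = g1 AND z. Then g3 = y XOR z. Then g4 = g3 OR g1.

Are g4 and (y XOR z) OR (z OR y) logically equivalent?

g1 = x OR y
g3 = y XOR z
g4 = g3 OR g1 = (y XOR z) OR (x OR y)
At x=1, y=0, z=0: circuit gives 1, formula gives 0.

No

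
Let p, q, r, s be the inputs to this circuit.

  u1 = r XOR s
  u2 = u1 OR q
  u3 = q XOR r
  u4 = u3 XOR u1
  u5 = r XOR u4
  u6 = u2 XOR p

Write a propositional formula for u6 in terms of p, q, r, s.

u1 = r XOR s
u2 = u1 OR q = (r XOR s) OR q
u6 = u2 XOR p = ((r XOR s) OR q) XOR p

((r XOR s) OR q) XOR p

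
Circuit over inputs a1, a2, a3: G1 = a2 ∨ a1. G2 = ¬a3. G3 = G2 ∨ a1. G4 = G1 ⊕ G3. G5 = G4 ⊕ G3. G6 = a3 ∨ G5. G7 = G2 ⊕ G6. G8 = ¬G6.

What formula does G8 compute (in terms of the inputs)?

¬(a3 ∨ (((a2 ∨ a1) ⊕ (¬a3 ∨ a1)) ⊕ (¬a3 ∨ a1)))

G1 = a2 ∨ a1
G2 = ¬a3
G3 = G2 ∨ a1 = ¬a3 ∨ a1
G4 = G1 ⊕ G3 = (a2 ∨ a1) ⊕ (¬a3 ∨ a1)
G5 = G4 ⊕ G3 = ((a2 ∨ a1) ⊕ (¬a3 ∨ a1)) ⊕ (¬a3 ∨ a1)
G6 = a3 ∨ G5 = a3 ∨ (((a2 ∨ a1) ⊕ (¬a3 ∨ a1)) ⊕ (¬a3 ∨ a1))
G8 = ¬G6 = ¬(a3 ∨ (((a2 ∨ a1) ⊕ (¬a3 ∨ a1)) ⊕ (¬a3 ∨ a1)))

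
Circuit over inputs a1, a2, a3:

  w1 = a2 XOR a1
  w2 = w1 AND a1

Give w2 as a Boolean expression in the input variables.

w1 = a2 XOR a1
w2 = w1 AND a1 = (a2 XOR a1) AND a1

(a2 XOR a1) AND a1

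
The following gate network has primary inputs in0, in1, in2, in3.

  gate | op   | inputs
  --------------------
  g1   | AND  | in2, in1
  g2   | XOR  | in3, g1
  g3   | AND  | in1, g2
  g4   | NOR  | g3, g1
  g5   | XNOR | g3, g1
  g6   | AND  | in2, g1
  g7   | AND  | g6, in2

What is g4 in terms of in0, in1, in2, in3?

(in1 AND (in3 XOR (in2 AND in1))) NOR (in2 AND in1)

g1 = in2 AND in1
g2 = in3 XOR g1 = in3 XOR (in2 AND in1)
g3 = in1 AND g2 = in1 AND (in3 XOR (in2 AND in1))
g4 = g3 NOR g1 = (in1 AND (in3 XOR (in2 AND in1))) NOR (in2 AND in1)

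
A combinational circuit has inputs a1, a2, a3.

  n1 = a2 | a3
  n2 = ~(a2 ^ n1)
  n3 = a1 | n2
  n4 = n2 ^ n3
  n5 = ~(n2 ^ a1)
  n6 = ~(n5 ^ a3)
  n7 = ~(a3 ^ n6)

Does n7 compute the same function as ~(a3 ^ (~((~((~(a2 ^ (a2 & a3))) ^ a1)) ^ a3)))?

No

n1 = a2 | a3
n2 = ~(a2 ^ n1) = ~(a2 ^ (a2 | a3))
n5 = ~(n2 ^ a1) = ~((~(a2 ^ (a2 | a3))) ^ a1)
n6 = ~(n5 ^ a3) = ~((~((~(a2 ^ (a2 | a3))) ^ a1)) ^ a3)
n7 = ~(a3 ^ n6) = ~(a3 ^ (~((~((~(a2 ^ (a2 | a3))) ^ a1)) ^ a3)))
At a1=0, a2=0, a3=1: circuit gives 1, formula gives 0.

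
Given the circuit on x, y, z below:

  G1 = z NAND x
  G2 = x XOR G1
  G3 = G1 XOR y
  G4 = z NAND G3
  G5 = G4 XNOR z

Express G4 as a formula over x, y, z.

z NAND ((z NAND x) XOR y)

G1 = z NAND x
G3 = G1 XOR y = (z NAND x) XOR y
G4 = z NAND G3 = z NAND ((z NAND x) XOR y)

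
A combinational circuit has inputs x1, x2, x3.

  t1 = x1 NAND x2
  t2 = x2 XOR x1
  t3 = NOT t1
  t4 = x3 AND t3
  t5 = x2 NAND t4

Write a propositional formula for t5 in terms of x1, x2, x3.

x2 NAND (x3 AND NOT (x1 NAND x2))

t1 = x1 NAND x2
t3 = NOT t1 = NOT (x1 NAND x2)
t4 = x3 AND t3 = x3 AND NOT (x1 NAND x2)
t5 = x2 NAND t4 = x2 NAND (x3 AND NOT (x1 NAND x2))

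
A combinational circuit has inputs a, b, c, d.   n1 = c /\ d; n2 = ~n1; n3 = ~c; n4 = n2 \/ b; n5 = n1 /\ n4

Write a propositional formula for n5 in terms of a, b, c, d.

n1 = c /\ d
n2 = ~n1 = ~(c /\ d)
n4 = n2 \/ b = ~(c /\ d) \/ b
n5 = n1 /\ n4 = (c /\ d) /\ (~(c /\ d) \/ b)

(c /\ d) /\ (~(c /\ d) \/ b)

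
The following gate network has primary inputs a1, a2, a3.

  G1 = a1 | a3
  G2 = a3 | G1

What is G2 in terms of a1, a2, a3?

a3 | (a1 | a3)

G1 = a1 | a3
G2 = a3 | G1 = a3 | (a1 | a3)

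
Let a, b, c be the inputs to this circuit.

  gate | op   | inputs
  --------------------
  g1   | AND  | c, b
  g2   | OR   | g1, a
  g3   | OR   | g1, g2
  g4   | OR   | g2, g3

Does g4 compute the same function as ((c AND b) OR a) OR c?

g1 = c AND b
g2 = g1 OR a = (c AND b) OR a
g3 = g1 OR g2 = (c AND b) OR ((c AND b) OR a)
g4 = g2 OR g3 = ((c AND b) OR a) OR ((c AND b) OR ((c AND b) OR a))
At a=0, b=0, c=1: circuit gives 0, formula gives 1.

No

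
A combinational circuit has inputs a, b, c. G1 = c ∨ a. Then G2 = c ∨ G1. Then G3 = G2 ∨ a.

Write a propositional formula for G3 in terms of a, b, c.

(c ∨ (c ∨ a)) ∨ a

G1 = c ∨ a
G2 = c ∨ G1 = c ∨ (c ∨ a)
G3 = G2 ∨ a = (c ∨ (c ∨ a)) ∨ a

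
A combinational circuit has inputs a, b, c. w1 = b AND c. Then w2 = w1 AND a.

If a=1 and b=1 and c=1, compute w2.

w1 = 1 AND 1 = 1
w2 = 1 AND 1 = 1

1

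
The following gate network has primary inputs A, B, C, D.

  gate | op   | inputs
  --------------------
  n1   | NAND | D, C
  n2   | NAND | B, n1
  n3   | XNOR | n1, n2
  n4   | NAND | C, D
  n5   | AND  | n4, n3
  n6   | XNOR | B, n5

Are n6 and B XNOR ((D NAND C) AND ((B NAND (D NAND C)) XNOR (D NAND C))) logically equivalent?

n1 = D NAND C
n2 = B NAND n1 = B NAND (D NAND C)
n3 = n1 XNOR n2 = (D NAND C) XNOR (B NAND (D NAND C))
n4 = C NAND D
n5 = n4 AND n3 = (C NAND D) AND ((D NAND C) XNOR (B NAND (D NAND C)))
n6 = B XNOR n5 = B XNOR ((C NAND D) AND ((D NAND C) XNOR (B NAND (D NAND C))))
At A=0, B=0, C=0, D=0: circuit gives 0, formula gives 0.
At A=0, B=0, C=1, D=1: circuit gives 1, formula gives 1.
Agrees on all 16 inputs.

Yes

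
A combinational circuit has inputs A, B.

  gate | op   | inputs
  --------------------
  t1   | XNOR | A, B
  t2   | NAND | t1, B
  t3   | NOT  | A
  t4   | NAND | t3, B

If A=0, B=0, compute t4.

t3 = NOT 0 = 1
t4 = 1 NAND 0 = 1

1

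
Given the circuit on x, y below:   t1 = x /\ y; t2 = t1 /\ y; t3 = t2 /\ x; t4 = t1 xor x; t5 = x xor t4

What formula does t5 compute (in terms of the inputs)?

t1 = x /\ y
t4 = t1 xor x = (x /\ y) xor x
t5 = x xor t4 = x xor ((x /\ y) xor x)

x xor ((x /\ y) xor x)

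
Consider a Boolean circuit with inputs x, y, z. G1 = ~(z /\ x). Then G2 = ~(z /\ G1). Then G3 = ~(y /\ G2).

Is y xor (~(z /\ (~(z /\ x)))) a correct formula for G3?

G1 = ~(z /\ x)
G2 = ~(z /\ G1) = ~(z /\ (~(z /\ x)))
G3 = ~(y /\ G2) = ~(y /\ (~(z /\ (~(z /\ x)))))
At x=0, y=0, z=1: circuit gives 1, formula gives 0.

No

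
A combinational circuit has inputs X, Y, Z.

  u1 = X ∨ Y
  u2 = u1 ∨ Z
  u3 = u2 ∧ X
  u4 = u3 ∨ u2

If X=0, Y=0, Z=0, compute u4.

u1 = 0 ∨ 0 = 0
u2 = 0 ∨ 0 = 0
u3 = 0 ∧ 0 = 0
u4 = 0 ∨ 0 = 0

0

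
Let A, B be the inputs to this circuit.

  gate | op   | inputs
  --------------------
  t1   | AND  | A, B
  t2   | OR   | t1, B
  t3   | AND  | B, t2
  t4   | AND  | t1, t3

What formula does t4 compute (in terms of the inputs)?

t1 = A AND B
t2 = t1 OR B = (A AND B) OR B
t3 = B AND t2 = B AND ((A AND B) OR B)
t4 = t1 AND t3 = (A AND B) AND (B AND ((A AND B) OR B))

(A AND B) AND (B AND ((A AND B) OR B))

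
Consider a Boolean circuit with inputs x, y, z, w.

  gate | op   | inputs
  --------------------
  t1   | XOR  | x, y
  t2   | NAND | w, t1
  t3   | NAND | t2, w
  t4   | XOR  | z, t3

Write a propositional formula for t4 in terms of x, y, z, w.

z XOR ((w NAND (x XOR y)) NAND w)

t1 = x XOR y
t2 = w NAND t1 = w NAND (x XOR y)
t3 = t2 NAND w = (w NAND (x XOR y)) NAND w
t4 = z XOR t3 = z XOR ((w NAND (x XOR y)) NAND w)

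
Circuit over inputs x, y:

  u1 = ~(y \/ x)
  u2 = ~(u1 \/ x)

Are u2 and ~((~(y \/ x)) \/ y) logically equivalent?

No

u1 = ~(y \/ x)
u2 = ~(u1 \/ x) = ~((~(y \/ x)) \/ x)
At x=0, y=1: circuit gives 1, formula gives 0.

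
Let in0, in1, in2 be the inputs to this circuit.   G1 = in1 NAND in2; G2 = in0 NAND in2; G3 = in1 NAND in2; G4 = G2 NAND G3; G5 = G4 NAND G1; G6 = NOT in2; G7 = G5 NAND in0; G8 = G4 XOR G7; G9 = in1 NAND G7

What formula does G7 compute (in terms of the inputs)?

G1 = in1 NAND in2
G2 = in0 NAND in2
G3 = in1 NAND in2
G4 = G2 NAND G3 = (in0 NAND in2) NAND (in1 NAND in2)
G5 = G4 NAND G1 = ((in0 NAND in2) NAND (in1 NAND in2)) NAND (in1 NAND in2)
G7 = G5 NAND in0 = (((in0 NAND in2) NAND (in1 NAND in2)) NAND (in1 NAND in2)) NAND in0

(((in0 NAND in2) NAND (in1 NAND in2)) NAND (in1 NAND in2)) NAND in0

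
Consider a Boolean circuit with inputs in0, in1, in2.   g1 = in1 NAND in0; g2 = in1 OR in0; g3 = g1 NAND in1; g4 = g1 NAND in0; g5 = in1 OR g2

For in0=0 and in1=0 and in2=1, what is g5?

0

g2 = 0 OR 0 = 0
g5 = 0 OR 0 = 0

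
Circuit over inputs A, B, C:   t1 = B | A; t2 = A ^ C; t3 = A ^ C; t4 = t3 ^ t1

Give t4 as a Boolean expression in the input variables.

(A ^ C) ^ (B | A)

t1 = B | A
t3 = A ^ C
t4 = t3 ^ t1 = (A ^ C) ^ (B | A)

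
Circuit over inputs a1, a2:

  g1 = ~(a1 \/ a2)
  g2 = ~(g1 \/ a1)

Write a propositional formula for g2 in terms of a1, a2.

g1 = ~(a1 \/ a2)
g2 = ~(g1 \/ a1) = ~((~(a1 \/ a2)) \/ a1)

~((~(a1 \/ a2)) \/ a1)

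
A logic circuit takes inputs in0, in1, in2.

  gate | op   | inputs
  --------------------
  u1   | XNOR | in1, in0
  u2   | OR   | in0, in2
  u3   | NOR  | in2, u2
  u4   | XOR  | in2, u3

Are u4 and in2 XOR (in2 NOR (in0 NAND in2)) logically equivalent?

No

u2 = in0 OR in2
u3 = in2 NOR u2 = in2 NOR (in0 OR in2)
u4 = in2 XOR u3 = in2 XOR (in2 NOR (in0 OR in2))
At in0=0, in1=0, in2=0: circuit gives 1, formula gives 0.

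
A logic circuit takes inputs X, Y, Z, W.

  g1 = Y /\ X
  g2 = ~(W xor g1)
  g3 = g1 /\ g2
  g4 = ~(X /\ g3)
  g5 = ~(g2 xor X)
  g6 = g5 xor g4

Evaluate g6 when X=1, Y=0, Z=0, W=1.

1

g1 = 0 /\ 1 = 0
g2 = ~(1 xor 0) = 0
g3 = 0 /\ 0 = 0
g4 = ~(1 /\ 0) = 1
g5 = ~(0 xor 1) = 0
g6 = 0 xor 1 = 1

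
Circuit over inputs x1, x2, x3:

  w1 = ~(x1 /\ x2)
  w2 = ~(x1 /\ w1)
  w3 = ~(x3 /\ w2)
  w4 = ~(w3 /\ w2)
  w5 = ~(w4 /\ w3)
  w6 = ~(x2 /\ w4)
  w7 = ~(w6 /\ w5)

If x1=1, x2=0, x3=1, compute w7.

w1 = ~(1 /\ 0) = 1
w2 = ~(1 /\ 1) = 0
w3 = ~(1 /\ 0) = 1
w4 = ~(1 /\ 0) = 1
w5 = ~(1 /\ 1) = 0
w6 = ~(0 /\ 1) = 1
w7 = ~(1 /\ 0) = 1

1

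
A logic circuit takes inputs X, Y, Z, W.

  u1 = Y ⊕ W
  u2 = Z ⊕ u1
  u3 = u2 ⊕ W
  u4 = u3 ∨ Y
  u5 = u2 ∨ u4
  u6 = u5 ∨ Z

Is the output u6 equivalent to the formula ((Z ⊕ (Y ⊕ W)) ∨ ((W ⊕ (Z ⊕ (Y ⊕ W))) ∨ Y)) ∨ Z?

u1 = Y ⊕ W
u2 = Z ⊕ u1 = Z ⊕ (Y ⊕ W)
u3 = u2 ⊕ W = (Z ⊕ (Y ⊕ W)) ⊕ W
u4 = u3 ∨ Y = ((Z ⊕ (Y ⊕ W)) ⊕ W) ∨ Y
u5 = u2 ∨ u4 = (Z ⊕ (Y ⊕ W)) ∨ (((Z ⊕ (Y ⊕ W)) ⊕ W) ∨ Y)
u6 = u5 ∨ Z = ((Z ⊕ (Y ⊕ W)) ∨ (((Z ⊕ (Y ⊕ W)) ⊕ W) ∨ Y)) ∨ Z
At X=0, Y=0, Z=0, W=0: circuit gives 0, formula gives 0.
At X=0, Y=0, Z=0, W=1: circuit gives 1, formula gives 1.
Agrees on all 16 inputs.

Yes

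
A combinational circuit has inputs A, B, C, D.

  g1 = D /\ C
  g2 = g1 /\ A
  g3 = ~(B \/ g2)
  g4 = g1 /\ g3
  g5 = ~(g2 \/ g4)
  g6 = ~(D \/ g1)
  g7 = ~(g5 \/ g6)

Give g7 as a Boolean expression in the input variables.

~((~(((D /\ C) /\ A) \/ ((D /\ C) /\ (~(B \/ ((D /\ C) /\ A)))))) \/ (~(D \/ (D /\ C))))

g1 = D /\ C
g2 = g1 /\ A = (D /\ C) /\ A
g3 = ~(B \/ g2) = ~(B \/ ((D /\ C) /\ A))
g4 = g1 /\ g3 = (D /\ C) /\ (~(B \/ ((D /\ C) /\ A)))
g5 = ~(g2 \/ g4) = ~(((D /\ C) /\ A) \/ ((D /\ C) /\ (~(B \/ ((D /\ C) /\ A)))))
g6 = ~(D \/ g1) = ~(D \/ (D /\ C))
g7 = ~(g5 \/ g6) = ~((~(((D /\ C) /\ A) \/ ((D /\ C) /\ (~(B \/ ((D /\ C) /\ A)))))) \/ (~(D \/ (D /\ C))))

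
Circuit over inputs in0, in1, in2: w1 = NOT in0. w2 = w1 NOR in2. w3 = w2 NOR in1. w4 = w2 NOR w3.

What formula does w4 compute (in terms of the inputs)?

(NOT in0 NOR in2) NOR ((NOT in0 NOR in2) NOR in1)

w1 = NOT in0
w2 = w1 NOR in2 = NOT in0 NOR in2
w3 = w2 NOR in1 = (NOT in0 NOR in2) NOR in1
w4 = w2 NOR w3 = (NOT in0 NOR in2) NOR ((NOT in0 NOR in2) NOR in1)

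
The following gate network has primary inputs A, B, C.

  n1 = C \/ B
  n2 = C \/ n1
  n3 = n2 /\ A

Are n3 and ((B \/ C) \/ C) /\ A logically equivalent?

Yes

n1 = C \/ B
n2 = C \/ n1 = C \/ (C \/ B)
n3 = n2 /\ A = (C \/ (C \/ B)) /\ A
At A=0, B=0, C=0: circuit gives 0, formula gives 0.
At A=1, B=0, C=1: circuit gives 1, formula gives 1.
Agrees on all 8 inputs.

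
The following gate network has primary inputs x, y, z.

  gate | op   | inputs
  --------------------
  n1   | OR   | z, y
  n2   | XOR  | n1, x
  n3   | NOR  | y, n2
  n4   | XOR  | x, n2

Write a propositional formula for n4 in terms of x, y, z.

n1 = z OR y
n2 = n1 XOR x = (z OR y) XOR x
n4 = x XOR n2 = x XOR ((z OR y) XOR x)

x XOR ((z OR y) XOR x)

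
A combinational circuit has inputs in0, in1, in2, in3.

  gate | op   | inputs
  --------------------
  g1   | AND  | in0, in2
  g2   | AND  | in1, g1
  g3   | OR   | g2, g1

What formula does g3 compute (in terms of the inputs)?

g1 = in0 AND in2
g2 = in1 AND g1 = in1 AND (in0 AND in2)
g3 = g2 OR g1 = (in1 AND (in0 AND in2)) OR (in0 AND in2)

(in1 AND (in0 AND in2)) OR (in0 AND in2)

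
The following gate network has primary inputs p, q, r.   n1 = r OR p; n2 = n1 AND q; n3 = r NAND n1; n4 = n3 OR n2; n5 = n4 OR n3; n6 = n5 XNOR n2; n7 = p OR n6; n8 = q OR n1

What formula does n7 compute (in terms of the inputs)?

n1 = r OR p
n2 = n1 AND q = (r OR p) AND q
n3 = r NAND n1 = r NAND (r OR p)
n4 = n3 OR n2 = (r NAND (r OR p)) OR ((r OR p) AND q)
n5 = n4 OR n3 = ((r NAND (r OR p)) OR ((r OR p) AND q)) OR (r NAND (r OR p))
n6 = n5 XNOR n2 = (((r NAND (r OR p)) OR ((r OR p) AND q)) OR (r NAND (r OR p))) XNOR ((r OR p) AND q)
n7 = p OR n6 = p OR ((((r NAND (r OR p)) OR ((r OR p) AND q)) OR (r NAND (r OR p))) XNOR ((r OR p) AND q))

p OR ((((r NAND (r OR p)) OR ((r OR p) AND q)) OR (r NAND (r OR p))) XNOR ((r OR p) AND q))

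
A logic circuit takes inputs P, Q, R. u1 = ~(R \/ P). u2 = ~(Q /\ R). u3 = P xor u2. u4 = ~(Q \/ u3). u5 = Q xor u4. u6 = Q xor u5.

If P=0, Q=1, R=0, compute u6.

0

u2 = ~(1 /\ 0) = 1
u3 = 0 xor 1 = 1
u4 = ~(1 \/ 1) = 0
u5 = 1 xor 0 = 1
u6 = 1 xor 1 = 0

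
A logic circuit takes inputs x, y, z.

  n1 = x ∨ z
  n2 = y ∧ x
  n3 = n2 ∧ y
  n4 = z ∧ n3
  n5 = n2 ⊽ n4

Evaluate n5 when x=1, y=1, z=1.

n2 = 1 ∧ 1 = 1
n3 = 1 ∧ 1 = 1
n4 = 1 ∧ 1 = 1
n5 = 1 ⊽ 1 = 0

0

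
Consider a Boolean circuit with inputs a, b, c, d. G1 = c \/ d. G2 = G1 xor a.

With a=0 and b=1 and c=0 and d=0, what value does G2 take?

G1 = 0 \/ 0 = 0
G2 = 0 xor 0 = 0

0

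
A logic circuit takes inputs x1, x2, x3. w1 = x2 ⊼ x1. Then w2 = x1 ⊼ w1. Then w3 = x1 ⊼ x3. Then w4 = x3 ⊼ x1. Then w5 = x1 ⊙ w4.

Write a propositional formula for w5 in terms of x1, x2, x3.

w4 = x3 ⊼ x1
w5 = x1 ⊙ w4 = x1 ⊙ (x3 ⊼ x1)

x1 ⊙ (x3 ⊼ x1)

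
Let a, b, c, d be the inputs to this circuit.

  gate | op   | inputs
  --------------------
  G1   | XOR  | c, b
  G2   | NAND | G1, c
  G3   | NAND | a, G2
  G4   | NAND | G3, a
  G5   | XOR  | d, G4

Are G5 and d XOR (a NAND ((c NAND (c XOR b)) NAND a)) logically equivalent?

G1 = c XOR b
G2 = G1 NAND c = (c XOR b) NAND c
G3 = a NAND G2 = a NAND ((c XOR b) NAND c)
G4 = G3 NAND a = (a NAND ((c XOR b) NAND c)) NAND a
G5 = d XOR G4 = d XOR ((a NAND ((c XOR b) NAND c)) NAND a)
At a=0, b=0, c=0, d=1: circuit gives 0, formula gives 0.
At a=0, b=0, c=0, d=0: circuit gives 1, formula gives 1.
Agrees on all 16 inputs.

Yes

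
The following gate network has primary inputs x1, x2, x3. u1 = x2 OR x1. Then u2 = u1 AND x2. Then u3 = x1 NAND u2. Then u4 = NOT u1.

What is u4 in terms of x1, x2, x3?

u1 = x2 OR x1
u4 = NOT u1 = NOT (x2 OR x1)

NOT (x2 OR x1)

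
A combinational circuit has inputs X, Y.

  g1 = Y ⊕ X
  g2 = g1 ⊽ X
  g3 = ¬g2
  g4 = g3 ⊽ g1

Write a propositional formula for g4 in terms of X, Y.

g1 = Y ⊕ X
g2 = g1 ⊽ X = (Y ⊕ X) ⊽ X
g3 = ¬g2 = ¬((Y ⊕ X) ⊽ X)
g4 = g3 ⊽ g1 = ¬((Y ⊕ X) ⊽ X) ⊽ (Y ⊕ X)

¬((Y ⊕ X) ⊽ X) ⊽ (Y ⊕ X)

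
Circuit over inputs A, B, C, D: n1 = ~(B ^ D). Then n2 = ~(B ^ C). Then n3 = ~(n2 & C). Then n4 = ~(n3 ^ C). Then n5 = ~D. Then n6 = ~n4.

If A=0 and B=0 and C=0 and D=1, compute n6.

1

n2 = ~(0 ^ 0) = 1
n3 = ~(1 & 0) = 1
n4 = ~(1 ^ 0) = 0
n6 = ~0 = 1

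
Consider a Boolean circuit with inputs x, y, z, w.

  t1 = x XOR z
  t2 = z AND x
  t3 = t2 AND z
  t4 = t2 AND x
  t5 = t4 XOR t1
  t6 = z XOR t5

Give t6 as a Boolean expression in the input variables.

t1 = x XOR z
t2 = z AND x
t4 = t2 AND x = (z AND x) AND x
t5 = t4 XOR t1 = ((z AND x) AND x) XOR (x XOR z)
t6 = z XOR t5 = z XOR (((z AND x) AND x) XOR (x XOR z))

z XOR (((z AND x) AND x) XOR (x XOR z))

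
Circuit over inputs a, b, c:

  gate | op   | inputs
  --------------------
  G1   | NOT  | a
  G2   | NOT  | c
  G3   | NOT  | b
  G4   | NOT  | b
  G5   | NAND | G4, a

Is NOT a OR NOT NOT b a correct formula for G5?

G4 = NOT b
G5 = G4 NAND a = NOT b NAND a
At a=1, b=0, c=0: circuit gives 0, formula gives 0.
At a=0, b=0, c=0: circuit gives 1, formula gives 1.
Agrees on all 8 inputs.

Yes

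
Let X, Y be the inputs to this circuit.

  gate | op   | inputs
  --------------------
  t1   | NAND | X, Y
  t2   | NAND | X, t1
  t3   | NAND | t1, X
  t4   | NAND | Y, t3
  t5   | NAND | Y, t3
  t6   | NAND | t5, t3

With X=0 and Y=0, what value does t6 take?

t1 = 0 NAND 0 = 1
t3 = 1 NAND 0 = 1
t5 = 0 NAND 1 = 1
t6 = 1 NAND 1 = 0

0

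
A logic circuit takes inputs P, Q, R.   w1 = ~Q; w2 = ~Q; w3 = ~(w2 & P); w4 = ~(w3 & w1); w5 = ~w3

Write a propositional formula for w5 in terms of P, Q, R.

~(~(~Q & P))

w2 = ~Q
w3 = ~(w2 & P) = ~(~Q & P)
w5 = ~w3 = ~(~(~Q & P))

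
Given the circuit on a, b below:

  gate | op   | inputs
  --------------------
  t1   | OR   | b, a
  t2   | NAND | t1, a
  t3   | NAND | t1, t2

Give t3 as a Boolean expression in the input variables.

(b OR a) NAND ((b OR a) NAND a)

t1 = b OR a
t2 = t1 NAND a = (b OR a) NAND a
t3 = t1 NAND t2 = (b OR a) NAND ((b OR a) NAND a)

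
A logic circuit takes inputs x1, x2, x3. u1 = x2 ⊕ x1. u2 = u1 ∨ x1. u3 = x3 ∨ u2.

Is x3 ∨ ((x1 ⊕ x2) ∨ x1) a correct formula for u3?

u1 = x2 ⊕ x1
u2 = u1 ∨ x1 = (x2 ⊕ x1) ∨ x1
u3 = x3 ∨ u2 = x3 ∨ ((x2 ⊕ x1) ∨ x1)
At x1=0, x2=0, x3=0: circuit gives 0, formula gives 0.
At x1=0, x2=0, x3=1: circuit gives 1, formula gives 1.
Agrees on all 8 inputs.

Yes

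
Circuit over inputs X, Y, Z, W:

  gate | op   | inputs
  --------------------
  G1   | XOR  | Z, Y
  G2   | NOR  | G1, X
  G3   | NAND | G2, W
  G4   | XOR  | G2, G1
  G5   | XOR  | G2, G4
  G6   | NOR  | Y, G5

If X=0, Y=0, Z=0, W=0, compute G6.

1

G1 = 0 XOR 0 = 0
G2 = 0 NOR 0 = 1
G4 = 1 XOR 0 = 1
G5 = 1 XOR 1 = 0
G6 = 0 NOR 0 = 1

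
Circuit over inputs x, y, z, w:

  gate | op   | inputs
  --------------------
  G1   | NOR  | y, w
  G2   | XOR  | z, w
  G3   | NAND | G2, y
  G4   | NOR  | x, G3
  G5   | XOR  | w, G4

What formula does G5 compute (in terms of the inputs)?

G2 = z XOR w
G3 = G2 NAND y = (z XOR w) NAND y
G4 = x NOR G3 = x NOR ((z XOR w) NAND y)
G5 = w XOR G4 = w XOR (x NOR ((z XOR w) NAND y))

w XOR (x NOR ((z XOR w) NAND y))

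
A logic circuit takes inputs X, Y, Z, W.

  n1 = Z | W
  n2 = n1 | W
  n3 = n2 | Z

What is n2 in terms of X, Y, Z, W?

n1 = Z | W
n2 = n1 | W = (Z | W) | W

(Z | W) | W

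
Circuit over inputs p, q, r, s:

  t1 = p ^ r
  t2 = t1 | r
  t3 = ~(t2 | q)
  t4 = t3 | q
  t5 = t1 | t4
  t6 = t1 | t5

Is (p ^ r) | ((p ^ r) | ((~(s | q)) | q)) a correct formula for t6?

t1 = p ^ r
t2 = t1 | r = (p ^ r) | r
t3 = ~(t2 | q) = ~(((p ^ r) | r) | q)
t4 = t3 | q = (~(((p ^ r) | r) | q)) | q
t5 = t1 | t4 = (p ^ r) | ((~(((p ^ r) | r) | q)) | q)
t6 = t1 | t5 = (p ^ r) | ((p ^ r) | ((~(((p ^ r) | r) | q)) | q))
At p=0, q=0, r=0, s=1: circuit gives 1, formula gives 0.

No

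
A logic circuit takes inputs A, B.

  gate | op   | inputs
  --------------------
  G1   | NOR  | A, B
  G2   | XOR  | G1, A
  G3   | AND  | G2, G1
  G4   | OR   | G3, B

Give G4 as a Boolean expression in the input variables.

(((A NOR B) XOR A) AND (A NOR B)) OR B

G1 = A NOR B
G2 = G1 XOR A = (A NOR B) XOR A
G3 = G2 AND G1 = ((A NOR B) XOR A) AND (A NOR B)
G4 = G3 OR B = (((A NOR B) XOR A) AND (A NOR B)) OR B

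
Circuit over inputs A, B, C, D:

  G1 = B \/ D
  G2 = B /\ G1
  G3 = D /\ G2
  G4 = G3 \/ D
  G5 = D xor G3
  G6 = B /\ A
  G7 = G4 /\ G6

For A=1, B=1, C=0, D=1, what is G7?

1

G1 = 1 \/ 1 = 1
G2 = 1 /\ 1 = 1
G3 = 1 /\ 1 = 1
G4 = 1 \/ 1 = 1
G6 = 1 /\ 1 = 1
G7 = 1 /\ 1 = 1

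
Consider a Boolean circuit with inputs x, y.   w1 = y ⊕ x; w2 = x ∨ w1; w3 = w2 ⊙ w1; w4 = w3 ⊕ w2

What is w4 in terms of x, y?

((x ∨ (y ⊕ x)) ⊙ (y ⊕ x)) ⊕ (x ∨ (y ⊕ x))

w1 = y ⊕ x
w2 = x ∨ w1 = x ∨ (y ⊕ x)
w3 = w2 ⊙ w1 = (x ∨ (y ⊕ x)) ⊙ (y ⊕ x)
w4 = w3 ⊕ w2 = ((x ∨ (y ⊕ x)) ⊙ (y ⊕ x)) ⊕ (x ∨ (y ⊕ x))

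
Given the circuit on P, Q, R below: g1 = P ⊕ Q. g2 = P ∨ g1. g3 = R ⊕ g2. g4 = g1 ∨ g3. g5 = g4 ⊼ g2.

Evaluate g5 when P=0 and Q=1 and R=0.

0

g1 = 0 ⊕ 1 = 1
g2 = 0 ∨ 1 = 1
g3 = 0 ⊕ 1 = 1
g4 = 1 ∨ 1 = 1
g5 = 1 ⊼ 1 = 0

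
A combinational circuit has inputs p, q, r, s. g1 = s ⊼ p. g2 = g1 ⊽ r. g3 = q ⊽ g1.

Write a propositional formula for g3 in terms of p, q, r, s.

g1 = s ⊼ p
g3 = q ⊽ g1 = q ⊽ (s ⊼ p)

q ⊽ (s ⊼ p)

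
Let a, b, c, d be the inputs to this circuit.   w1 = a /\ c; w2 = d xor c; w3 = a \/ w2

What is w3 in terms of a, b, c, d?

a \/ (d xor c)

w2 = d xor c
w3 = a \/ w2 = a \/ (d xor c)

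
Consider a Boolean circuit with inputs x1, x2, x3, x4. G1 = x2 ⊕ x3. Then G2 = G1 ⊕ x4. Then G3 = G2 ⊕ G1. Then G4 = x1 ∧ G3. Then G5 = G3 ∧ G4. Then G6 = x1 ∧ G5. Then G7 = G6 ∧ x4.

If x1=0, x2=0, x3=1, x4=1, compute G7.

0

G1 = 0 ⊕ 1 = 1
G2 = 1 ⊕ 1 = 0
G3 = 0 ⊕ 1 = 1
G4 = 0 ∧ 1 = 0
G5 = 1 ∧ 0 = 0
G6 = 0 ∧ 0 = 0
G7 = 0 ∧ 1 = 0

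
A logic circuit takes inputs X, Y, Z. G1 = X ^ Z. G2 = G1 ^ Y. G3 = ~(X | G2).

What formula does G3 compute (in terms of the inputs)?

G1 = X ^ Z
G2 = G1 ^ Y = (X ^ Z) ^ Y
G3 = ~(X | G2) = ~(X | ((X ^ Z) ^ Y))

~(X | ((X ^ Z) ^ Y))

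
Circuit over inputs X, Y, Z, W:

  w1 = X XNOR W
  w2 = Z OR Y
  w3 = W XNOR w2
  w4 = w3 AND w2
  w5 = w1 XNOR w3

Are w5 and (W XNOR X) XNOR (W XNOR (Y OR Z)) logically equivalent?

w1 = X XNOR W
w2 = Z OR Y
w3 = W XNOR w2 = W XNOR (Z OR Y)
w5 = w1 XNOR w3 = (X XNOR W) XNOR (W XNOR (Z OR Y))
At X=0, Y=0, Z=1, W=0: circuit gives 0, formula gives 0.
At X=0, Y=0, Z=0, W=0: circuit gives 1, formula gives 1.
Agrees on all 16 inputs.

Yes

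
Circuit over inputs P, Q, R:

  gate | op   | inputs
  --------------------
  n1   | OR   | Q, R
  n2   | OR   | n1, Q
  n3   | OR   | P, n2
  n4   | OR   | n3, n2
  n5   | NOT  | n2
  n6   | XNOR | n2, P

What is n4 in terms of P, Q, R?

n1 = Q OR R
n2 = n1 OR Q = (Q OR R) OR Q
n3 = P OR n2 = P OR ((Q OR R) OR Q)
n4 = n3 OR n2 = (P OR ((Q OR R) OR Q)) OR ((Q OR R) OR Q)

(P OR ((Q OR R) OR Q)) OR ((Q OR R) OR Q)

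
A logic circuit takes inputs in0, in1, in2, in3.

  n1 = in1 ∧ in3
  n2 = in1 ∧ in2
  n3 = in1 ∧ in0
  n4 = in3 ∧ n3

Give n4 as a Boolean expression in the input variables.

n3 = in1 ∧ in0
n4 = in3 ∧ n3 = in3 ∧ (in1 ∧ in0)

in3 ∧ (in1 ∧ in0)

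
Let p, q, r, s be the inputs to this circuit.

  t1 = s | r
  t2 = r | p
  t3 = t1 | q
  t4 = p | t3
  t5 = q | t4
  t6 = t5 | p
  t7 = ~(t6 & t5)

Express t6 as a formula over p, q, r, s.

t1 = s | r
t3 = t1 | q = (s | r) | q
t4 = p | t3 = p | ((s | r) | q)
t5 = q | t4 = q | (p | ((s | r) | q))
t6 = t5 | p = (q | (p | ((s | r) | q))) | p

(q | (p | ((s | r) | q))) | p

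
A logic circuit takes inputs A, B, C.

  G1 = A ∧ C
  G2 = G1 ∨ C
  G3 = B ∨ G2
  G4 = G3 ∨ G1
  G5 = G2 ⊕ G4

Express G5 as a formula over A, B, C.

G1 = A ∧ C
G2 = G1 ∨ C = (A ∧ C) ∨ C
G3 = B ∨ G2 = B ∨ ((A ∧ C) ∨ C)
G4 = G3 ∨ G1 = (B ∨ ((A ∧ C) ∨ C)) ∨ (A ∧ C)
G5 = G2 ⊕ G4 = ((A ∧ C) ∨ C) ⊕ ((B ∨ ((A ∧ C) ∨ C)) ∨ (A ∧ C))

((A ∧ C) ∨ C) ⊕ ((B ∨ ((A ∧ C) ∨ C)) ∨ (A ∧ C))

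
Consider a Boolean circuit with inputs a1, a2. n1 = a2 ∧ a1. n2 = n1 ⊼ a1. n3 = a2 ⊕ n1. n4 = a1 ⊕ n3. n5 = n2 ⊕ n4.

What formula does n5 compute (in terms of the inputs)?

n1 = a2 ∧ a1
n2 = n1 ⊼ a1 = (a2 ∧ a1) ⊼ a1
n3 = a2 ⊕ n1 = a2 ⊕ (a2 ∧ a1)
n4 = a1 ⊕ n3 = a1 ⊕ (a2 ⊕ (a2 ∧ a1))
n5 = n2 ⊕ n4 = ((a2 ∧ a1) ⊼ a1) ⊕ (a1 ⊕ (a2 ⊕ (a2 ∧ a1)))

((a2 ∧ a1) ⊼ a1) ⊕ (a1 ⊕ (a2 ⊕ (a2 ∧ a1)))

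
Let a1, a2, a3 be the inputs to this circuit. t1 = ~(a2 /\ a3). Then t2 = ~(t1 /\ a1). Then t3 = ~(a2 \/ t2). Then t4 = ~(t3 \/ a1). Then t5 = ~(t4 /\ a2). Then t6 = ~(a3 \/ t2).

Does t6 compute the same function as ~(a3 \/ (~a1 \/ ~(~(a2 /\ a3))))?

Yes

t1 = ~(a2 /\ a3)
t2 = ~(t1 /\ a1) = ~((~(a2 /\ a3)) /\ a1)
t6 = ~(a3 \/ t2) = ~(a3 \/ (~((~(a2 /\ a3)) /\ a1)))
At a1=0, a2=0, a3=0: circuit gives 0, formula gives 0.
At a1=1, a2=0, a3=0: circuit gives 1, formula gives 1.
Agrees on all 8 inputs.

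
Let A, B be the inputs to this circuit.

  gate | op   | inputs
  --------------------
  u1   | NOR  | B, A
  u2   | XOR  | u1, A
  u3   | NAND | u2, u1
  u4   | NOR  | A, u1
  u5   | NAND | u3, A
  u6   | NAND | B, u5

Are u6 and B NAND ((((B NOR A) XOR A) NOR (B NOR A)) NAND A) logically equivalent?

No

u1 = B NOR A
u2 = u1 XOR A = (B NOR A) XOR A
u3 = u2 NAND u1 = ((B NOR A) XOR A) NAND (B NOR A)
u5 = u3 NAND A = (((B NOR A) XOR A) NAND (B NOR A)) NAND A
u6 = B NAND u5 = B NAND ((((B NOR A) XOR A) NAND (B NOR A)) NAND A)
At A=1, B=1: circuit gives 1, formula gives 0.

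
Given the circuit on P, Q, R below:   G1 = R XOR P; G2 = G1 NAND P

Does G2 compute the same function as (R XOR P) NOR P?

No

G1 = R XOR P
G2 = G1 NAND P = (R XOR P) NAND P
At P=0, Q=0, R=1: circuit gives 1, formula gives 0.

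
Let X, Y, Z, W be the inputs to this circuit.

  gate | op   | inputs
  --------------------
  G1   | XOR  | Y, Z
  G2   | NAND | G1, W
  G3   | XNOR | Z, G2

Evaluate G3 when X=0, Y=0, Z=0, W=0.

G1 = 0 XOR 0 = 0
G2 = 0 NAND 0 = 1
G3 = 0 XNOR 1 = 0

0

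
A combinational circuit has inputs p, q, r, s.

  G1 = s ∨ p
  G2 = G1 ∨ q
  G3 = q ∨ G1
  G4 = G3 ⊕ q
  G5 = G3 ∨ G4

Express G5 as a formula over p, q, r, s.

(q ∨ (s ∨ p)) ∨ ((q ∨ (s ∨ p)) ⊕ q)

G1 = s ∨ p
G3 = q ∨ G1 = q ∨ (s ∨ p)
G4 = G3 ⊕ q = (q ∨ (s ∨ p)) ⊕ q
G5 = G3 ∨ G4 = (q ∨ (s ∨ p)) ∨ ((q ∨ (s ∨ p)) ⊕ q)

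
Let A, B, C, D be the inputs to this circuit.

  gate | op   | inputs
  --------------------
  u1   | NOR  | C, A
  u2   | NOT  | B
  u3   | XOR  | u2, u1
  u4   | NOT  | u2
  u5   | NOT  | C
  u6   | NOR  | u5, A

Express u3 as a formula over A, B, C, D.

u1 = C NOR A
u2 = NOT B
u3 = u2 XOR u1 = NOT B XOR (C NOR A)

NOT B XOR (C NOR A)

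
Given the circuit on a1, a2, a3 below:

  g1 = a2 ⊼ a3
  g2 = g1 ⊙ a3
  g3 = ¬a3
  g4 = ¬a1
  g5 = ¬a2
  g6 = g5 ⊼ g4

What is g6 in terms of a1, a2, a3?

g4 = ¬a1
g5 = ¬a2
g6 = g5 ⊼ g4 = ¬a2 ⊼ ¬a1

¬a2 ⊼ ¬a1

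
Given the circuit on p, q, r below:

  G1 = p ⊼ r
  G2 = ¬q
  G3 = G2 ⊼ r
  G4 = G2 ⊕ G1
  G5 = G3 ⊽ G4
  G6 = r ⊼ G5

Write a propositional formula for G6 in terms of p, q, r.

G1 = p ⊼ r
G2 = ¬q
G3 = G2 ⊼ r = ¬q ⊼ r
G4 = G2 ⊕ G1 = ¬q ⊕ (p ⊼ r)
G5 = G3 ⊽ G4 = (¬q ⊼ r) ⊽ (¬q ⊕ (p ⊼ r))
G6 = r ⊼ G5 = r ⊼ ((¬q ⊼ r) ⊽ (¬q ⊕ (p ⊼ r)))

r ⊼ ((¬q ⊼ r) ⊽ (¬q ⊕ (p ⊼ r)))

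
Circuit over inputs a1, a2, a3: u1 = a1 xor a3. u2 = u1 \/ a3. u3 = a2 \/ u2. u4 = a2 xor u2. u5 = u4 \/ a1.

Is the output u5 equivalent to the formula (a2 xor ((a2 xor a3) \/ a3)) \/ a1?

No

u1 = a1 xor a3
u2 = u1 \/ a3 = (a1 xor a3) \/ a3
u4 = a2 xor u2 = a2 xor ((a1 xor a3) \/ a3)
u5 = u4 \/ a1 = (a2 xor ((a1 xor a3) \/ a3)) \/ a1
At a1=0, a2=1, a3=0: circuit gives 1, formula gives 0.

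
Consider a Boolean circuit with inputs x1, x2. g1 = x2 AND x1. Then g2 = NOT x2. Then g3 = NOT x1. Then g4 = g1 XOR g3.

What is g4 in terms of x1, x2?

g1 = x2 AND x1
g3 = NOT x1
g4 = g1 XOR g3 = (x2 AND x1) XOR NOT x1

(x2 AND x1) XOR NOT x1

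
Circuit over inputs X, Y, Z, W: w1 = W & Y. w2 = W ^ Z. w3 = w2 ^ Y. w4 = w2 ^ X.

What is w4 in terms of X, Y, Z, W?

w2 = W ^ Z
w4 = w2 ^ X = (W ^ Z) ^ X

(W ^ Z) ^ X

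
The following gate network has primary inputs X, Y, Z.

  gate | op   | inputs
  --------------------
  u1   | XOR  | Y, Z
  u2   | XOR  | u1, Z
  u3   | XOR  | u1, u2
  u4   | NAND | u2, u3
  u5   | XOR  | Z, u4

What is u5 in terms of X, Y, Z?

u1 = Y XOR Z
u2 = u1 XOR Z = (Y XOR Z) XOR Z
u3 = u1 XOR u2 = (Y XOR Z) XOR ((Y XOR Z) XOR Z)
u4 = u2 NAND u3 = ((Y XOR Z) XOR Z) NAND ((Y XOR Z) XOR ((Y XOR Z) XOR Z))
u5 = Z XOR u4 = Z XOR (((Y XOR Z) XOR Z) NAND ((Y XOR Z) XOR ((Y XOR Z) XOR Z)))

Z XOR (((Y XOR Z) XOR Z) NAND ((Y XOR Z) XOR ((Y XOR Z) XOR Z)))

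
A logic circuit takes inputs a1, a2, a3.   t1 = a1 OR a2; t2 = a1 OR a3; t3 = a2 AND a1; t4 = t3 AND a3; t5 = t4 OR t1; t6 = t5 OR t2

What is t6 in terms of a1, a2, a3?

(((a2 AND a1) AND a3) OR (a1 OR a2)) OR (a1 OR a3)

t1 = a1 OR a2
t2 = a1 OR a3
t3 = a2 AND a1
t4 = t3 AND a3 = (a2 AND a1) AND a3
t5 = t4 OR t1 = ((a2 AND a1) AND a3) OR (a1 OR a2)
t6 = t5 OR t2 = (((a2 AND a1) AND a3) OR (a1 OR a2)) OR (a1 OR a3)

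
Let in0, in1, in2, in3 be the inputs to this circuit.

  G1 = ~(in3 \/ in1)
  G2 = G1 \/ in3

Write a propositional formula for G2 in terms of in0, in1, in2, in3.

G1 = ~(in3 \/ in1)
G2 = G1 \/ in3 = (~(in3 \/ in1)) \/ in3

(~(in3 \/ in1)) \/ in3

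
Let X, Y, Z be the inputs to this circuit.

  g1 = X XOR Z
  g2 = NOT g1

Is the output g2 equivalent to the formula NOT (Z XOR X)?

g1 = X XOR Z
g2 = NOT g1 = NOT (X XOR Z)
At X=0, Y=0, Z=1: circuit gives 0, formula gives 0.
At X=0, Y=0, Z=0: circuit gives 1, formula gives 1.
Agrees on all 8 inputs.

Yes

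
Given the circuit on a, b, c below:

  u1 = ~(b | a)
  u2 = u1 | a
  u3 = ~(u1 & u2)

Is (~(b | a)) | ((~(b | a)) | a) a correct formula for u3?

u1 = ~(b | a)
u2 = u1 | a = (~(b | a)) | a
u3 = ~(u1 & u2) = ~((~(b | a)) & ((~(b | a)) | a))
At a=0, b=0, c=0: circuit gives 0, formula gives 1.

No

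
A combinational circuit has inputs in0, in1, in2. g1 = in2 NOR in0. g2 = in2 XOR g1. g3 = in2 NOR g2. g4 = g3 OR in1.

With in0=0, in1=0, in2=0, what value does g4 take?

0

g1 = 0 NOR 0 = 1
g2 = 0 XOR 1 = 1
g3 = 0 NOR 1 = 0
g4 = 0 OR 0 = 0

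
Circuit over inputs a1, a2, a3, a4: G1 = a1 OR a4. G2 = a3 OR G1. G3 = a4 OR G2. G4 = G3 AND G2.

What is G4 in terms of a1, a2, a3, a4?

(a4 OR (a3 OR (a1 OR a4))) AND (a3 OR (a1 OR a4))

G1 = a1 OR a4
G2 = a3 OR G1 = a3 OR (a1 OR a4)
G3 = a4 OR G2 = a4 OR (a3 OR (a1 OR a4))
G4 = G3 AND G2 = (a4 OR (a3 OR (a1 OR a4))) AND (a3 OR (a1 OR a4))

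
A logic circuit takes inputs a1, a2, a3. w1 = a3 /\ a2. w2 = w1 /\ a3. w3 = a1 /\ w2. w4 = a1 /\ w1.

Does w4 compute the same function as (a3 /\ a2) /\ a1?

w1 = a3 /\ a2
w4 = a1 /\ w1 = a1 /\ (a3 /\ a2)
At a1=0, a2=0, a3=0: circuit gives 0, formula gives 0.
At a1=1, a2=1, a3=1: circuit gives 1, formula gives 1.
Agrees on all 8 inputs.

Yes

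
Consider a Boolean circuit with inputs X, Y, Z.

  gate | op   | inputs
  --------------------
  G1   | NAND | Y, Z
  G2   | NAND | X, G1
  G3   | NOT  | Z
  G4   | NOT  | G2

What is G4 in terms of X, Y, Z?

NOT (X NAND (Y NAND Z))

G1 = Y NAND Z
G2 = X NAND G1 = X NAND (Y NAND Z)
G4 = NOT G2 = NOT (X NAND (Y NAND Z))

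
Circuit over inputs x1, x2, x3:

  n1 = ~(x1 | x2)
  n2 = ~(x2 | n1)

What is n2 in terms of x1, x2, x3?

n1 = ~(x1 | x2)
n2 = ~(x2 | n1) = ~(x2 | (~(x1 | x2)))

~(x2 | (~(x1 | x2)))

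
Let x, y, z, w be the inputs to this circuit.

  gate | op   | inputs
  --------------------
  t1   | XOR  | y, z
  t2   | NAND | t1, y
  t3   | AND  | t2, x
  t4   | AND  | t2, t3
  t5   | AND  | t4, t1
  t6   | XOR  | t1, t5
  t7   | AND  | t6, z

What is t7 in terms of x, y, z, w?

t1 = y XOR z
t2 = t1 NAND y = (y XOR z) NAND y
t3 = t2 AND x = ((y XOR z) NAND y) AND x
t4 = t2 AND t3 = ((y XOR z) NAND y) AND (((y XOR z) NAND y) AND x)
t5 = t4 AND t1 = (((y XOR z) NAND y) AND (((y XOR z) NAND y) AND x)) AND (y XOR z)
t6 = t1 XOR t5 = (y XOR z) XOR ((((y XOR z) NAND y) AND (((y XOR z) NAND y) AND x)) AND (y XOR z))
t7 = t6 AND z = ((y XOR z) XOR ((((y XOR z) NAND y) AND (((y XOR z) NAND y) AND x)) AND (y XOR z))) AND z

((y XOR z) XOR ((((y XOR z) NAND y) AND (((y XOR z) NAND y) AND x)) AND (y XOR z))) AND z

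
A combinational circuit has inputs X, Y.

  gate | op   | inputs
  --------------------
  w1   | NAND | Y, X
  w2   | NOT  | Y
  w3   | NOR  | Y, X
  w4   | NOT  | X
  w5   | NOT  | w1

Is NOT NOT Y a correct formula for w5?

w1 = Y NAND X
w5 = NOT w1 = NOT (Y NAND X)
At X=0, Y=1: circuit gives 0, formula gives 1.

No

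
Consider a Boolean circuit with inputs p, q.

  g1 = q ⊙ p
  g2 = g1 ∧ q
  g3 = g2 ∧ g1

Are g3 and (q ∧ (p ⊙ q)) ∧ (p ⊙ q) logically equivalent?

Yes

g1 = q ⊙ p
g2 = g1 ∧ q = (q ⊙ p) ∧ q
g3 = g2 ∧ g1 = ((q ⊙ p) ∧ q) ∧ (q ⊙ p)
At p=0, q=0: circuit gives 0, formula gives 0.
At p=1, q=1: circuit gives 1, formula gives 1.
Agrees on all 4 inputs.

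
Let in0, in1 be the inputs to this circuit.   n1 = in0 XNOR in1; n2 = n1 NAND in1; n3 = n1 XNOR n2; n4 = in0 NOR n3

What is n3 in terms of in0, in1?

n1 = in0 XNOR in1
n2 = n1 NAND in1 = (in0 XNOR in1) NAND in1
n3 = n1 XNOR n2 = (in0 XNOR in1) XNOR ((in0 XNOR in1) NAND in1)

(in0 XNOR in1) XNOR ((in0 XNOR in1) NAND in1)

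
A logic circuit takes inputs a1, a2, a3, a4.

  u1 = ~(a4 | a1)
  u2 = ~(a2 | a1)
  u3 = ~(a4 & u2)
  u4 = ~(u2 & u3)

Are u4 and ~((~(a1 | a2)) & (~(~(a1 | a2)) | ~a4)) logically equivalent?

u2 = ~(a2 | a1)
u3 = ~(a4 & u2) = ~(a4 & (~(a2 | a1)))
u4 = ~(u2 & u3) = ~((~(a2 | a1)) & (~(a4 & (~(a2 | a1)))))
At a1=0, a2=0, a3=0, a4=0: circuit gives 0, formula gives 0.
At a1=0, a2=0, a3=0, a4=1: circuit gives 1, formula gives 1.
Agrees on all 16 inputs.

Yes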